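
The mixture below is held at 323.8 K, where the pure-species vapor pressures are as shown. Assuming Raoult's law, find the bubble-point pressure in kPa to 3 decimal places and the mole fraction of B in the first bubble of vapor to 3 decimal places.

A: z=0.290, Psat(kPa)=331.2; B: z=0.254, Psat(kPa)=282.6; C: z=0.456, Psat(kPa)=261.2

Pbub = 286.936 kPa, y_B = 0.250

At the bubble point ψ → 0, so ΣzᵢKᵢ = 1 with Kᵢ = Pᵢˢᵃᵗ/P ⇒ P = ΣzᵢPᵢˢᵃᵗ.
P = 0.290·331.2 + 0.254·282.6 + 0.456·261.2 = 286.936 kPa
yᵢ = zᵢPᵢˢᵃᵗ/P ⇒ y_B = 0.254·282.6/286.936 = 0.250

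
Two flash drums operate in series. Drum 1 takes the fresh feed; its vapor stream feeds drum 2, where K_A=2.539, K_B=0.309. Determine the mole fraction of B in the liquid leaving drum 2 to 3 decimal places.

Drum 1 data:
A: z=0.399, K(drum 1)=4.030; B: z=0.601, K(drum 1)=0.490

x_B (drum 2) = 0.690

Drum 1:
Material balance + equilibrium reduce to Σ zᵢ(Kᵢ−1)/(1+ψ₁(Kᵢ−1)) = 0.
g(0) = ΣzᵢKᵢ − 1 = 0.902 and g(1) = 1 − Σzᵢ/Kᵢ = -0.326, so a root lies in (0, 1).
Newton–Raphson from ψ₁ = 0.47:
  ψ₁ = 0.470: g = 0.0956, g' = -0.894 → ψ₁ = 0.577
  ψ₁ = 0.577: g = 0.0056, g' = -0.799 → ψ₁ = 0.584
Converged at ψ₁ = 0.584.
Drum-1 compositions:
  A: x = 0.144, y = 0.581
  B: x = 0.856, y = 0.419
Drum-2 feed = drum-1 vapor: z₂ = (0.5806, 0.4194).
Drum 2:
Newton iteration, ψ₂⁰ = 0.41:
  ψ₂ = 0.410: g = 0.1435, g' = -0.907 → ψ₂ = 0.568
Converged at ψ₂ = 0.568.
  A: x = 0.310, y = 0.787
  B: x = 0.690, y = 0.213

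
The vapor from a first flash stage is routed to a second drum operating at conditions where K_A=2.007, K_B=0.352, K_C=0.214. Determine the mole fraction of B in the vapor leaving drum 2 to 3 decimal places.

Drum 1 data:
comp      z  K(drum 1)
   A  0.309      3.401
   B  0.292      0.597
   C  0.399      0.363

y_B (drum 2) = 0.103

Drum 1:
Let ψ₁ = V/F and solve Σ zᵢ(Kᵢ−1)/(1+ψ₁(Kᵢ−1)) = 0.
Feasibility: ΣzᵢKᵢ = 1.370, Σzᵢ/Kᵢ = 1.679 — both > 1, two phases present.
Newton–Raphson from ψ₁ = 0.5:
  ψ₁ = 0.500: g = -0.1832, g' = -0.791 → ψ₁ = 0.268
  ψ₁ = 0.268: g = 0.0126, g' = -0.954 → ψ₁ = 0.282
Converged at ψ₁ = 0.282.
Drum-1 compositions:
  A: x = 0.184, y = 0.627
  B: x = 0.329, y = 0.197
  C: x = 0.486, y = 0.177
Drum-2 feed = drum-1 vapor: z₂ = (0.6268, 0.1967, 0.1765).
Drum 2:
Rachford–Rice: g(ψ₂) = Σ zᵢ(Kᵢ−1)/(1+ψ₂(Kᵢ−1)) = 0.
Feasibility: ΣzᵢKᵢ = 1.365, Σzᵢ/Kᵢ = 1.696 — both > 1, two phases present.
Newton–Raphson from ψ₂ = 0.43:
  ψ₂ = 0.430: g = 0.0542, g' = -0.717 → ψ₂ = 0.506
  ψ₂ = 0.506: g = -0.0016, g' = -0.762 → ψ₂ = 0.504
Converged at ψ₂ = 0.504.
  A: x = 0.416, y = 0.835
  B: x = 0.292, y = 0.103
  C: x = 0.292, y = 0.063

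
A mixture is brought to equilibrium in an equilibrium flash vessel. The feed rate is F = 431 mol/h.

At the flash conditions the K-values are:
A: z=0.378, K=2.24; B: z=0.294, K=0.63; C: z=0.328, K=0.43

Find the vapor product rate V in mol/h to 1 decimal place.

Newton iteration, β⁰ = 0.48:
  β = 0.480: g = -0.0958, g' = -0.490 → β = 0.284
  β = 0.284: g = 0.0018, g' = -0.520 → β = 0.288
Converged at β = 0.288.
Then V = β·F = 0.2879·431 = 124.1 mol/h and L = F − V = 306.9 mol/h.

V = 124.1 mol/h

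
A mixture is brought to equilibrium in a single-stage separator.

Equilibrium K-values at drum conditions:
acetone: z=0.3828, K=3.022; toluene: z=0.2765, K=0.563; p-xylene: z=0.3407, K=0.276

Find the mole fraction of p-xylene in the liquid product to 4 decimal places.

Rachford–Rice: g(β) = Σ zᵢ(Kᵢ−1)/(1+β(Kᵢ−1)) = 0.
Check two-phase: ΣzᵢKᵢ = 1.4065 > 1 and Σzᵢ/Kᵢ = 1.8522 > 1, so g(0) = 0.4065 > 0 and g(1) = -0.8522 < 0.
Newton–Raphson from β = 0.5:
  β = 0.5000: g = -0.15634, g' = -0.9122 → β = 0.3286
  β = 0.3286: g = 0.00027, g' = -0.9444 → β = 0.3289
Converged at β = 0.3289.
Compositions from xᵢ = zᵢ/(1+β(Kᵢ−1)), yᵢ = Kᵢxᵢ:
  acetone: x = 0.2299, y = 0.6948
  toluene: x = 0.3229, y = 0.1818
  p-xylene: x = 0.4472, y = 0.1234

x_p-xylene = 0.4472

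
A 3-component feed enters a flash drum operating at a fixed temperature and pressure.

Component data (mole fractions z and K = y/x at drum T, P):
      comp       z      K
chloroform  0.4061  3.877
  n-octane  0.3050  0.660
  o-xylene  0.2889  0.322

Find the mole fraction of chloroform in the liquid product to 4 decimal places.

Let ψ = V/F and solve Σ zᵢ(Kᵢ−1)/(1+ψ(Kᵢ−1)) = 0.
Feasibility: ΣzᵢKᵢ = 1.8688, Σzᵢ/Kᵢ = 1.4641 — both > 1, two phases present.
Newton iteration, ψ⁰ = 0.51:
  ψ = 0.5100: g = 0.04868, g' = -0.9141 → ψ = 0.5633
  ψ = 0.5633: g = 0.00069, g' = -0.8910 → ψ = 0.5640
Converged at ψ = 0.5640.
Compositions from xᵢ = zᵢ/(1+ψ(Kᵢ−1)), yᵢ = Kᵢxᵢ:
  chloroform: x = 0.1548, y = 0.6003
  n-octane: x = 0.3774, y = 0.2491
  o-xylene: x = 0.4678, y = 0.1506

x_chloroform = 0.1548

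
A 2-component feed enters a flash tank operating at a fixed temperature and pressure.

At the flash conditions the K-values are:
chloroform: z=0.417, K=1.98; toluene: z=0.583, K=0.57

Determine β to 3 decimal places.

Material balance + equilibrium reduce to Σ zᵢ(Kᵢ−1)/(1+β(Kᵢ−1)) = 0.
Feasibility: ΣzᵢKᵢ = 1.158, Σzᵢ/Kᵢ = 1.233 — both > 1, two phases present.
Binary case is linear: z₁(K₁−1)(1+β(K₂−1)) + z₂(K₂−1)(1+β(K₁−1)) = 0
⇒ β = [z₁(K₁−1)+z₂(K₂−1)] / [−(K₁−1)(K₂−1)] = 0.1580/0.4214 = 0.375

β = 0.375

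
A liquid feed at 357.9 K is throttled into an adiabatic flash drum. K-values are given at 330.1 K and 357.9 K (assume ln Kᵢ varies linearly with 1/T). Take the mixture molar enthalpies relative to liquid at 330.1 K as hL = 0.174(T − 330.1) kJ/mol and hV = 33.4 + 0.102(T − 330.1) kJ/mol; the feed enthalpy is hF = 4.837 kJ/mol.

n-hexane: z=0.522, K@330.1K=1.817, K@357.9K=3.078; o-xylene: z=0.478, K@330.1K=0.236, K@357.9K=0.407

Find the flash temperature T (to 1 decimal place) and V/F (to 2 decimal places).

Adiabatic flash: solve Rachford–Rice at each trial T, then check hF = ψ·hV(T) + (1−ψ)·hL(T).
  T = 330.1 K: K = (1.817, 0.236), RR gives ψ = 0.098, H_out = 3.279 kJ/mol
  T = 357.9 K: K = (3.078, 0.407), RR gives ψ = 0.650, H_out = 25.254 kJ/mol
  T = 344.0 K: K = (2.390, 0.313), RR gives ψ = 0.416, H_out = 15.909 kJ/mol
  T = 337.1 K: K = (2.092, 0.273), RR gives ψ = 0.280, H_out = 10.438 kJ/mol
  T = 333.6 K: K = (1.951, 0.254), RR gives ψ = 0.197, H_out = 7.145 kJ/mol
  T = 331.9 K: K = (1.885, 0.245), RR gives ψ = 0.151, H_out = 5.353 kJ/mol
  T = 331.0 K: K = (1.851, 0.241), RR gives ψ = 0.126, H_out = 4.341 kJ/mol
Linear interpolation between T = 331.0 (H_out = 4.341) and T = 331.9 (H_out = 5.353) on hF = 4.837 gives T ≈ 331.4 K, at which ψ = 0.14.

T = 331.4 K, V/F = 0.14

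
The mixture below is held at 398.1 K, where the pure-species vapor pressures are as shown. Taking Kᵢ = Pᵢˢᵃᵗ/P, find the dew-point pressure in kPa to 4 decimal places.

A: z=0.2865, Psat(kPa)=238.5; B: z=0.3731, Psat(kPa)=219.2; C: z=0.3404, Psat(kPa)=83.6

Pdew = 143.3666 kPa

At the dew point ψ → 1, so Σzᵢ/Kᵢ = 1 with Kᵢ = Pᵢˢᵃᵗ/P ⇒ 1/P = Σzᵢ/Pᵢˢᵃᵗ.
1/P = 0.2865/238.5 + 0.3731/219.2 + 0.3404/83.6 = 0.0069751 ⇒ P = 143.3666 kPa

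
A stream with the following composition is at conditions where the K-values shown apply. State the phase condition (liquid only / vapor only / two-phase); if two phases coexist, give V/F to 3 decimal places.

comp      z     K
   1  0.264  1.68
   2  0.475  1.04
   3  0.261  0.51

ΣzᵢKᵢ = 1.071; Σzᵢ/Kᵢ = 1.126.
Both exceed 1, so a two-phase solution exists.
Material balance + equilibrium reduce to Σ zᵢ(Kᵢ−1)/(1+ψ(Kᵢ−1)) = 0.
Newton–Raphson from ψ = 0.5:
  ψ = 0.500: g = -0.0168, g' = -0.179 → ψ = 0.406
  ψ = 0.406: g = -0.0003, g' = -0.173 → ψ = 0.404
Converged at ψ = 0.404.

two-phase, V/F = 0.404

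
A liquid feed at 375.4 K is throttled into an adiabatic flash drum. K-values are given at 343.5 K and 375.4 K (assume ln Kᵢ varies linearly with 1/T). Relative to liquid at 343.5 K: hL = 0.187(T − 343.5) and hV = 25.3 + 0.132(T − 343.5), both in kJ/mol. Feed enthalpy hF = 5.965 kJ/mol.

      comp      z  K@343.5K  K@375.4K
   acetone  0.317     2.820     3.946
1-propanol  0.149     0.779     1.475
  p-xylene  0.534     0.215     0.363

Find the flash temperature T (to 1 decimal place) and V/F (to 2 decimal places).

Adiabatic flash: solve Rachford–Rice at each trial T, then check hF = ψ·hV(T) + (1−ψ)·hL(T).
  T = 343.5 K: K = (2.820, 0.779, 0.215), RR gives ψ = 0.100, H_out = 2.520 kJ/mol
  T = 375.4 K: K = (3.946, 1.475, 0.363), RR gives ψ = 0.432, H_out = 16.145 kJ/mol
  T = 359.4 K: K = (3.359, 1.086, 0.282), RR gives ψ = 0.265, H_out = 9.435 kJ/mol
  T = 351.4 K: K = (3.082, 0.922, 0.247), RR gives ψ = 0.183, H_out = 6.023 kJ/mol
  T = 347.4 K: K = (2.948, 0.848, 0.230), RR gives ψ = 0.141, H_out = 4.272 kJ/mol
  T = 349.4 K: K = (3.015, 0.884, 0.239), RR gives ψ = 0.162, H_out = 5.152 kJ/mol
Linear interpolation between T = 349.4 (H_out = 5.152) and T = 351.4 (H_out = 6.023) on hF = 5.965 gives T ≈ 351.3 K, at which ψ = 0.18.

T = 351.3 K, V/F = 0.18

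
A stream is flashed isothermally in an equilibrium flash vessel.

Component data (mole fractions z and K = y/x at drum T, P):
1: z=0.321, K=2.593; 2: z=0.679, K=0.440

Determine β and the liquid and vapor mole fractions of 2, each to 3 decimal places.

β = 0.147, x_2 = 0.740, y_2 = 0.326

Newton–Raphson from β = 0.5:
  β = 0.500: g = -0.2435, g' = -0.663 → β = 0.133
  β = 0.133: g = 0.0112, g' = -0.803 → β = 0.147
Converged at β = 0.147.
Compositions from xᵢ = zᵢ/(1+β(Kᵢ−1)), yᵢ = Kᵢxᵢ:
  1: x = 0.260, y = 0.674
  2: x = 0.740, y = 0.326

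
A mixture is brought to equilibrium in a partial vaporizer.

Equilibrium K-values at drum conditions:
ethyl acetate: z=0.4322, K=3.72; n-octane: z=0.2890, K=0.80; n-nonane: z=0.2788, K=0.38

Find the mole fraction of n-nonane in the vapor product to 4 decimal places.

y_n-nonane = 0.1967

Material balance + equilibrium reduce to Σ zᵢ(Kᵢ−1)/(1+V/F(Kᵢ−1)) = 0.
g(0) = ΣzᵢKᵢ − 1 = 0.9449 and g(1) = 1 − Σzᵢ/Kᵢ = -0.2111, so a root lies in (0, 1).
Newton–Raphson from V/F = 0.5:
  V/F = 0.5000: g = 0.18339, g' = -0.8135 → V/F = 0.7254
  V/F = 0.7254: g = 0.01363, g' = -0.7315 → V/F = 0.7441
  V/F = 0.7441: g = -0.00003, g' = -0.7350 → V/F = 0.7440
Converged at V/F = 0.7440.
Compositions from xᵢ = zᵢ/(1+V/F(Kᵢ−1)), yᵢ = Kᵢxᵢ:
  ethyl acetate: x = 0.1429, y = 0.5317
  n-octane: x = 0.3395, y = 0.2716
  n-nonane: x = 0.5175, y = 0.1967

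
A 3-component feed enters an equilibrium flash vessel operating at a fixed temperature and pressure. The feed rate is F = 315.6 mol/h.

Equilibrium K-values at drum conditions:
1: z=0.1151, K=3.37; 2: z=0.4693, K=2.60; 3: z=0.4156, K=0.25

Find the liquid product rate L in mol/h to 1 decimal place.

L = 145.6 mol/h

Rachford–Rice: g(ψ) = Σ zᵢ(Kᵢ−1)/(1+ψ(Kᵢ−1)) = 0.
Check two-phase: ΣzᵢKᵢ = 1.7120 > 1 and Σzᵢ/Kᵢ = 1.8771 > 1, so g(0) = 0.7120 > 0 and g(1) = -0.8771 < 0.
Newton–Raphson from ψ = 0.69:
  ψ = 0.6900: g = -0.18562, g' = -1.3686 → ψ = 0.5544
  ψ = 0.5544: g = -0.01772, g' = -1.1431 → ψ = 0.5389
  ψ = 0.5389: g = -0.00011, g' = -1.1296 → ψ = 0.5388
Converged at ψ = 0.5388.
Then V = ψ·F = 0.5388·315.6 = 170.0 mol/h and L = F − V = 145.6 mol/h.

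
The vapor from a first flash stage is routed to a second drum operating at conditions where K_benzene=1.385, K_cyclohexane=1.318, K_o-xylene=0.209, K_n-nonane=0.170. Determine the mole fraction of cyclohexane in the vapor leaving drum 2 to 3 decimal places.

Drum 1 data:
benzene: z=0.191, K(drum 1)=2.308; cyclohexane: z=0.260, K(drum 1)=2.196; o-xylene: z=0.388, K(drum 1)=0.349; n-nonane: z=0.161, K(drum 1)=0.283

Drum 1:
Iterate (Newton) starting at ψ₁ = 0.5:
  ψ₁ = 0.500: g = -0.2088, g' = -0.828 → ψ₁ = 0.248
  ψ₁ = 0.248: g = -0.0130, g' = -0.764 → ψ₁ = 0.231
Converged at ψ₁ = 0.231.
Drum-1 compositions:
  benzene: x = 0.147, y = 0.339
  cyclohexane: x = 0.204, y = 0.447
  o-xylene: x = 0.457, y = 0.159
  n-nonane: x = 0.193, y = 0.055
Drum-2 feed = drum-1 vapor: z₂ = (0.3386, 0.4474, 0.1594, 0.0546).
Drum 2:
Material balance + equilibrium reduce to Σ zᵢ(Kᵢ−1)/(1+ψ₂(Kᵢ−1)) = 0.
Feasibility: ΣzᵢKᵢ = 1.101, Σzᵢ/Kᵢ = 1.668 — both > 1, two phases present.
Iterate (Newton) starting at ψ₂ = 0.5:
  ψ₂ = 0.500: g = -0.0539, g' = -0.452 → ψ₂ = 0.381
  ψ₂ = 0.381: g = -0.0060, g' = -0.359 → ψ₂ = 0.364
Converged at ψ₂ = 0.364.
  benzene: x = 0.297, y = 0.411
  cyclohexane: x = 0.401, y = 0.529
  o-xylene: x = 0.224, y = 0.047
  n-nonane: x = 0.078, y = 0.013

y_cyclohexane (drum 2) = 0.529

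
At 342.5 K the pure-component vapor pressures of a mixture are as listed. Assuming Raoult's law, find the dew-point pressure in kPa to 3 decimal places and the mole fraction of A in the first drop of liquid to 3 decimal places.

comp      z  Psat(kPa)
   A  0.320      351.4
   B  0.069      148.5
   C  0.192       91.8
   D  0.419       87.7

Pdew = 121.294 kPa, x_A = 0.110

At the dew point ψ → 1, so Σzᵢ/Kᵢ = 1 with Kᵢ = Pᵢˢᵃᵗ/P ⇒ 1/P = Σzᵢ/Pᵢˢᵃᵗ.
1/P = 0.320/351.4 + 0.069/148.5 + 0.192/91.8 + 0.419/87.7 = 0.008244 ⇒ P = 121.294 kPa
xᵢ = zᵢP/Pᵢˢᵃᵗ ⇒ x_A = 0.320·121.294/351.4 = 0.110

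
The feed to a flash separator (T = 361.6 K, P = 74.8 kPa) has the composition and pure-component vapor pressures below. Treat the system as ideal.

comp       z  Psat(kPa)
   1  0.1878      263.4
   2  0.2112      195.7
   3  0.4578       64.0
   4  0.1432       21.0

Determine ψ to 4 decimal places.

ψ = 0.7823

Raoult's law: Kᵢ = Pᵢˢᵃᵗ/P = Pᵢˢᵃᵗ/74.8.
  K_1 = 263.4/74.8 = 3.521390, K_2 = 195.7/74.8 = 2.616310, K_3 = 64.0/74.8 = 0.855615, K_4 = 21.0/74.8 = 0.280749
Rachford–Rice: g(ψ) = Σ zᵢ(Kᵢ−1)/(1+ψ(Kᵢ−1)) = 0.
Check two-phase: ΣzᵢKᵢ = 1.6458 > 1 and Σzᵢ/Kᵢ = 1.1792 > 1, so g(0) = 0.6458 > 0 and g(1) = -0.1792 < 0.
Newton iteration, ψ⁰ = 0.5:
  ψ = 0.5000: g = 0.16617, g' = -0.5941 → ψ = 0.7797
  ψ = 0.7797: g = 0.00169, g' = -0.6399 → ψ = 0.7823
Converged at ψ = 0.7823.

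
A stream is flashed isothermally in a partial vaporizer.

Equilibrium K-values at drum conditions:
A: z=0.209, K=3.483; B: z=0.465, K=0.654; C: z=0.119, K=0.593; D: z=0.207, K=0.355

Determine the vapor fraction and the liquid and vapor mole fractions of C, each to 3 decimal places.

ψ = 0.160, x_C = 0.127, y_C = 0.075

Newton–Raphson from ψ = 0.34:
  ψ = 0.340: g = -0.1282, g' = -0.618 → ψ = 0.133
  ψ = 0.133: g = 0.0245, g' = -0.915 → ψ = 0.159
  ψ = 0.159: g = 0.0009, g' = -0.853 → ψ = 0.160
Converged at ψ = 0.160.
Compositions from xᵢ = zᵢ/(1+ψ(Kᵢ−1)), yᵢ = Kᵢxᵢ:
  A: x = 0.149, y = 0.521
  B: x = 0.492, y = 0.322
  C: x = 0.127, y = 0.075
  D: x = 0.231, y = 0.082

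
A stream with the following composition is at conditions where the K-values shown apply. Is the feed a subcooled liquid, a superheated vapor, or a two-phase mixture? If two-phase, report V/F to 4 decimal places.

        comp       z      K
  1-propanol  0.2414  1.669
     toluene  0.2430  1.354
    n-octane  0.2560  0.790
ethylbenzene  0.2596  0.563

ΣzᵢKᵢ = 1.0803; Σzᵢ/Kᵢ = 1.1093.
Both exceed 1, so a two-phase solution exists.
Iterate (Newton) starting at ψ = 0.5:
  ψ = 0.5000: g = -0.01113, g' = -0.1779 → ψ = 0.4375
  ψ = 0.4375: g = -0.00004, g' = -0.1770 → ψ = 0.4373
Converged at ψ = 0.4373.

two-phase, V/F = 0.4373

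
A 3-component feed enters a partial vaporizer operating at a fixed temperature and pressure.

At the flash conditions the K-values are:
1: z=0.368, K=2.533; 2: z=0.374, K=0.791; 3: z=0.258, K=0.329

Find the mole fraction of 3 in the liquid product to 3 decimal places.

Material balance + equilibrium reduce to Σ zᵢ(Kᵢ−1)/(1+β(Kᵢ−1)) = 0.
Feasibility: ΣzᵢKᵢ = 1.313, Σzᵢ/Kᵢ = 1.402 — both > 1, two phases present.
Newton iteration, β⁰ = 0.68:
  β = 0.680: g = -0.1333, g' = -0.622 → β = 0.466
  β = 0.466: g = -0.0093, g' = -0.560 → β = 0.449
Converged at β = 0.449.
Compositions from xᵢ = zᵢ/(1+β(Kᵢ−1)), yᵢ = Kᵢxᵢ:
  1: x = 0.218, y = 0.552
  2: x = 0.413, y = 0.326
  3: x = 0.369, y = 0.122

x_3 = 0.369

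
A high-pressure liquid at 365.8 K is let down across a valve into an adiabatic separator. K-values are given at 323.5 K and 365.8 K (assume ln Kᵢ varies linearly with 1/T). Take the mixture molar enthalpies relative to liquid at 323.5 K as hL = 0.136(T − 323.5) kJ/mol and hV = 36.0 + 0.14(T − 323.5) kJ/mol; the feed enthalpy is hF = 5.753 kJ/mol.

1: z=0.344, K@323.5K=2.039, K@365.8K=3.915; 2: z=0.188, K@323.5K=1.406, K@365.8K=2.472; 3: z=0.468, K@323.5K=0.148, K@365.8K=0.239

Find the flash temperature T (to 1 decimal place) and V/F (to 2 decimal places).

T = 328.4 K, V/F = 0.14

Adiabatic flash: solve Rachford–Rice at each trial T, then check hF = ψ·hV(T) + (1−ψ)·hL(T).
  T = 323.5 K: K = (2.039, 1.406, 0.148), RR gives ψ = 0.047, H_out = 1.707 kJ/mol
  T = 365.8 K: K = (3.915, 2.472, 0.239), RR gives ψ = 0.494, H_out = 23.634 kJ/mol
  T = 344.6 K: K = (2.880, 1.896, 0.191), RR gives ψ = 0.341, H_out = 15.175 kJ/mol
  T = 334.1 K: K = (2.439, 1.641, 0.169), RR gives ψ = 0.226, H_out = 9.580 kJ/mol
  T = 328.8 K: K = (2.233, 1.521, 0.158), RR gives ψ = 0.148, H_out = 6.037 kJ/mol
  T = 326.1 K: K = (2.133, 1.462, 0.153), RR gives ψ = 0.100, H_out = 3.951 kJ/mol
  T = 327.5 K: K = (2.184, 1.492, 0.156), RR gives ψ = 0.125, H_out = 5.061 kJ/mol
Linear interpolation between T = 327.5 (H_out = 5.061) and T = 328.8 (H_out = 6.037) on hF = 5.753 gives T ≈ 328.4 K, at which ψ = 0.14.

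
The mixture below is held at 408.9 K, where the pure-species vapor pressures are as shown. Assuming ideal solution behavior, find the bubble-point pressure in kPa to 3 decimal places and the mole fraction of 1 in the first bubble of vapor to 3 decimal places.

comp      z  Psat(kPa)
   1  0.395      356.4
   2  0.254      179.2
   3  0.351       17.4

Pbub = 192.402 kPa, y_1 = 0.732

At the bubble point ψ → 0, so ΣzᵢKᵢ = 1 with Kᵢ = Pᵢˢᵃᵗ/P ⇒ P = ΣzᵢPᵢˢᵃᵗ.
P = 0.395·356.4 + 0.254·179.2 + 0.351·17.4 = 192.402 kPa
yᵢ = zᵢPᵢˢᵃᵗ/P ⇒ y_1 = 0.395·356.4/192.402 = 0.732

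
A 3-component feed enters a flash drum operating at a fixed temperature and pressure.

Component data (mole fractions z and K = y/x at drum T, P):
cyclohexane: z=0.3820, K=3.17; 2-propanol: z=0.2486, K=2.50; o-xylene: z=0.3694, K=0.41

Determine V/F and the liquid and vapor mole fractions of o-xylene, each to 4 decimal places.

V/F = 0.8712, x_o-xylene = 0.7601, y_o-xylene = 0.3116

Material balance + equilibrium reduce to Σ zᵢ(Kᵢ−1)/(1+V/F(Kᵢ−1)) = 0.
g(0) = ΣzᵢKᵢ − 1 = 0.9839 and g(1) = 1 − Σzᵢ/Kᵢ = -0.1209, so a root lies in (0, 1).
Newton iteration, V/F⁰ = 0.5:
  V/F = 0.5000: g = 0.30152, g' = -0.8551 → V/F = 0.8526
  V/F = 0.8526: g = 0.01593, g' = -0.8498 → V/F = 0.8713
  V/F = 0.8713: g = -0.00014, g' = -0.8650 → V/F = 0.8712
Converged at V/F = 0.8712.
Compositions from xᵢ = zᵢ/(1+V/F(Kᵢ−1)), yᵢ = Kᵢxᵢ:
  cyclohexane: x = 0.1322, y = 0.4189
  2-propanol: x = 0.1078, y = 0.2694
  o-xylene: x = 0.7601, y = 0.3116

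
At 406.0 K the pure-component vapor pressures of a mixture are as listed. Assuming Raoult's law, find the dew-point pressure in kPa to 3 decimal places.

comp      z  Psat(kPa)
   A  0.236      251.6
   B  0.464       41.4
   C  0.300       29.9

Pdew = 45.087 kPa

At the dew point ψ → 1, so Σzᵢ/Kᵢ = 1 with Kᵢ = Pᵢˢᵃᵗ/P ⇒ 1/P = Σzᵢ/Pᵢˢᵃᵗ.
1/P = 0.236/251.6 + 0.464/41.4 + 0.300/29.9 = 0.022179 ⇒ P = 45.087 kPa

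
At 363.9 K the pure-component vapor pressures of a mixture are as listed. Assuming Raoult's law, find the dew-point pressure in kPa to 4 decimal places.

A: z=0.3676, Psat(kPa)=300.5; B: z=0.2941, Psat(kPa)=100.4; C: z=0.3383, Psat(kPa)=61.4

At the dew point ψ → 1, so Σzᵢ/Kᵢ = 1 with Kᵢ = Pᵢˢᵃᵗ/P ⇒ 1/P = Σzᵢ/Pᵢˢᵃᵗ.
1/P = 0.3676/300.5 + 0.2941/100.4 + 0.3383/61.4 = 0.0096623 ⇒ P = 103.4945 kPa

Pdew = 103.4945 kPa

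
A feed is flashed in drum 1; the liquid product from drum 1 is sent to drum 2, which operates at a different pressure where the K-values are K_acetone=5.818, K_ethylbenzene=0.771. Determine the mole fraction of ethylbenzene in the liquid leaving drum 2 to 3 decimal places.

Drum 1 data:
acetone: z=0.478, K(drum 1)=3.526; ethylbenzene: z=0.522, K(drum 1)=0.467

Drum 1:
Rachford–Rice: g(ψ₁) = Σ zᵢ(Kᵢ−1)/(1+ψ₁(Kᵢ−1)) = 0.
g(0) = ΣzᵢKᵢ − 1 = 0.929 and g(1) = 1 − Σzᵢ/Kᵢ = -0.253, so a root lies in (0, 1).
Newton iteration, ψ₁⁰ = 0.52:
  ψ₁ = 0.520: g = 0.1370, g' = -0.854 → ψ₁ = 0.680
  ψ₁ = 0.680: g = 0.0075, g' = -0.778 → ψ₁ = 0.690
Converged at ψ₁ = 0.690.
Drum-1 compositions:
  acetone: x = 0.174, y = 0.614
  ethylbenzene: x = 0.826, y = 0.386
Drum-2 feed = drum-1 liquid: z₂ = (0.1742, 0.8258).
Drum 2:
Material balance + equilibrium reduce to Σ zᵢ(Kᵢ−1)/(1+ψ₂(Kᵢ−1)) = 0.
Check two-phase: ΣzᵢKᵢ = 1.650 > 1 and Σzᵢ/Kᵢ = 1.101 > 1, so g(0) = 0.650 > 0 and g(1) = -0.101 < 0.
Binary case is linear: z₁(K₁−1)(1+ψ₂(K₂−1)) + z₂(K₂−1)(1+ψ₂(K₁−1)) = 0
⇒ ψ₂ = [z₁(K₁−1)+z₂(K₂−1)] / [−(K₁−1)(K₂−1)] = 0.6504/1.1033 = 0.589
  acetone: x = 0.045, y = 0.264
  ethylbenzene: x = 0.955, y = 0.736

x_ethylbenzene (drum 2) = 0.955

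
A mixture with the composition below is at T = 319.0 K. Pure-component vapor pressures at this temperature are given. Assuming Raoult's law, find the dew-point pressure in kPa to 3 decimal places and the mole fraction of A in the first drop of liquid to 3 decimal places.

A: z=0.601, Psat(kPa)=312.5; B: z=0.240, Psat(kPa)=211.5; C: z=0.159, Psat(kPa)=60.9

Pdew = 176.405 kPa, x_A = 0.339

At the dew point ψ → 1, so Σzᵢ/Kᵢ = 1 with Kᵢ = Pᵢˢᵃᵗ/P ⇒ 1/P = Σzᵢ/Pᵢˢᵃᵗ.
1/P = 0.601/312.5 + 0.240/211.5 + 0.159/60.9 = 0.005669 ⇒ P = 176.405 kPa
xᵢ = zᵢP/Pᵢˢᵃᵗ ⇒ x_A = 0.601·176.405/312.5 = 0.339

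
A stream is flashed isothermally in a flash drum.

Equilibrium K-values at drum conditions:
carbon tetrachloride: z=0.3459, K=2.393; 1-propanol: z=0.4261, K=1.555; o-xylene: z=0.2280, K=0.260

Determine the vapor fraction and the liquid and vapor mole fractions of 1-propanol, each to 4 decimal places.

Material balance + equilibrium reduce to Σ zᵢ(Kᵢ−1)/(1+ψ(Kᵢ−1)) = 0.
Check two-phase: ΣzᵢKᵢ = 1.5496 > 1 and Σzᵢ/Kᵢ = 1.2955 > 1, so g(0) = 0.5496 > 0 and g(1) = -0.2955 < 0.
Newton iteration, ψ⁰ = 0.5:
  ψ = 0.5000: g = 0.20133, g' = -0.6282 → ψ = 0.8205
  ψ = 0.8205: g = -0.04214, g' = -1.0171 → ψ = 0.7791
  ψ = 0.7791: g = -0.00222, g' = -0.9145 → ψ = 0.7766
Converged at ψ = 0.7766.
Compositions from xᵢ = zᵢ/(1+ψ(Kᵢ−1)), yᵢ = Kᵢxᵢ:
  carbon tetrachloride: x = 0.1662, y = 0.3976
  1-propanol: x = 0.2978, y = 0.4630
  o-xylene: x = 0.5361, y = 0.1394

ψ = 0.7766, x_1-propanol = 0.2978, y_1-propanol = 0.4630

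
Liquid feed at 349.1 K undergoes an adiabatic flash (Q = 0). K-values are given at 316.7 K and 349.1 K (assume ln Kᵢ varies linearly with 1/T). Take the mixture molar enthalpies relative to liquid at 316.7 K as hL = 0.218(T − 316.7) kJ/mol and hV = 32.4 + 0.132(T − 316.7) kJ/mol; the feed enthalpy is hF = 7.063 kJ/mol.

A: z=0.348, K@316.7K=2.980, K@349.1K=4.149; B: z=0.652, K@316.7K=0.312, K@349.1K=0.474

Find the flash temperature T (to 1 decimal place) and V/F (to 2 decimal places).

T = 319.5 K, V/F = 0.20

Adiabatic flash: solve Rachford–Rice at each trial T, then check hF = ψ·hV(T) + (1−ψ)·hL(T).
  T = 316.7 K: K = (2.980, 0.312), RR gives ψ = 0.177, H_out = 5.719 kJ/mol
  T = 349.1 K: K = (4.149, 0.474), RR gives ψ = 0.455, H_out = 20.524 kJ/mol
  T = 332.9 K: K = (3.545, 0.388), RR gives ψ = 0.313, H_out = 13.233 kJ/mol
  T = 324.8 K: K = (3.257, 0.349), RR gives ψ = 0.246, H_out = 9.558 kJ/mol
  T = 320.8 K: K = (3.119, 0.330), RR gives ψ = 0.212, H_out = 7.691 kJ/mol
  T = 318.8 K: K = (3.051, 0.321), RR gives ψ = 0.195, H_out = 6.737 kJ/mol
Linear interpolation between T = 318.8 (H_out = 6.737) and T = 320.8 (H_out = 7.691) on hF = 7.063 gives T ≈ 319.5 K, at which ψ = 0.20.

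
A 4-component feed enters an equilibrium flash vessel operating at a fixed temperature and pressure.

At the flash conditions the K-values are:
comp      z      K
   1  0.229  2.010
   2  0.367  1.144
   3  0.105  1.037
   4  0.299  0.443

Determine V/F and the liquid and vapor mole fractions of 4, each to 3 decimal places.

V/F = 0.415, x_4 = 0.389, y_4 = 0.172

Rachford–Rice: g(V/F) = Σ zᵢ(Kᵢ−1)/(1+V/F(Kᵢ−1)) = 0.
g(0) = ΣzᵢKᵢ − 1 = 0.121 and g(1) = 1 − Σzᵢ/Kᵢ = -0.211, so a root lies in (0, 1).
Newton–Raphson from V/F = 0.62:
  V/F = 0.620: g = -0.0599, g' = -0.311 → V/F = 0.428
  V/F = 0.428: g = -0.0035, g' = -0.281 → V/F = 0.415
Converged at V/F = 0.415.
Compositions from xᵢ = zᵢ/(1+V/F(Kᵢ−1)), yᵢ = Kᵢxᵢ:
  1: x = 0.161, y = 0.324
  2: x = 0.346, y = 0.396
  3: x = 0.103, y = 0.107
  4: x = 0.389, y = 0.172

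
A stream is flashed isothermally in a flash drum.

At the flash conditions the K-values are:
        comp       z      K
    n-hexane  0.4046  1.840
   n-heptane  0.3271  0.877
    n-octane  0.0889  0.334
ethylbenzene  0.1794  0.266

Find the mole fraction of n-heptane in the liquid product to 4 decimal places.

Newton–Raphson from β = 0.31:
  β = 0.3100: g = -0.01726, g' = -0.4097 → β = 0.2679
  β = 0.2679: g = -0.00014, g' = -0.4037 → β = 0.2675
Converged at β = 0.2675.
Compositions from xᵢ = zᵢ/(1+β(Kᵢ−1)), yᵢ = Kᵢxᵢ:
  n-hexane: x = 0.3304, y = 0.6079
  n-heptane: x = 0.3382, y = 0.2966
  n-octane: x = 0.1082, y = 0.0361
  ethylbenzene: x = 0.2232, y = 0.0594

x_n-heptane = 0.3382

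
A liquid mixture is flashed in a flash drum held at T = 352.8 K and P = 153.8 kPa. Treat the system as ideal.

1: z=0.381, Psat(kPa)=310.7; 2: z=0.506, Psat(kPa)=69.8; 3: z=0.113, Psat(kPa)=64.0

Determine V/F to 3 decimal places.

V/F = 0.082

Raoult's law: Kᵢ = Pᵢˢᵃᵗ/P = Pᵢˢᵃᵗ/153.8.
  K_1 = 310.7/153.8 = 2.02016, K_2 = 69.8/153.8 = 0.45384, K_3 = 64.0/153.8 = 0.41612
Material balance + equilibrium reduce to Σ zᵢ(Kᵢ−1)/(1+V/F(Kᵢ−1)) = 0.
Check two-phase: ΣzᵢKᵢ = 1.046 > 1 and Σzᵢ/Kᵢ = 1.575 > 1, so g(0) = 0.046 > 0 and g(1) = -0.575 < 0.
Newton iteration, V/F⁰ = 0.5:
  V/F = 0.500: g = -0.2160, g' = -0.536 → V/F = 0.097
  V/F = 0.097: g = -0.0083, g' = -0.540 → V/F = 0.082
Converged at V/F = 0.082.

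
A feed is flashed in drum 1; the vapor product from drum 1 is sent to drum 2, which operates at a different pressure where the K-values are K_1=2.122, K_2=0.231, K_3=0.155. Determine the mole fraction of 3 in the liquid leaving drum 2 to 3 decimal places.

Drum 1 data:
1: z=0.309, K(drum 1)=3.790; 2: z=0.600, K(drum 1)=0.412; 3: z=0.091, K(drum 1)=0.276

x_3 (drum 2) = 0.061

Drum 1:
Rachford–Rice: g(ψ₁) = Σ zᵢ(Kᵢ−1)/(1+ψ₁(Kᵢ−1)) = 0.
Feasibility: ΣzᵢKᵢ = 1.443, Σzᵢ/Kᵢ = 1.868 — both > 1, two phases present.
Iterate (Newton) starting at ψ₁ = 0.5:
  ψ₁ = 0.500: g = -0.2430, g' = -0.953 → ψ₁ = 0.245
  ψ₁ = 0.245: g = 0.0199, g' = -1.202 → ψ₁ = 0.261
  ψ₁ = 0.261: g = 0.0003, g' = -1.166 → ψ₁ = 0.262
Converged at ψ₁ = 0.262.
Drum-1 compositions:
  1: x = 0.179, y = 0.677
  2: x = 0.709, y = 0.292
  3: x = 0.112, y = 0.031
Drum-2 feed = drum-1 vapor: z₂ = (0.6768, 0.2922, 0.0310).
Drum 2:
Let ψ₂ = V/F and solve Σ zᵢ(Kᵢ−1)/(1+ψ₂(Kᵢ−1)) = 0.
g(0) = ΣzᵢKᵢ − 1 = 0.509 and g(1) = 1 − Σzᵢ/Kᵢ = -0.784, so a root lies in (0, 1).
Iterate (Newton) starting at ψ₂ = 0.5:
  ψ₂ = 0.500: g = 0.0761, g' = -0.872 → ψ₂ = 0.587
  ψ₂ = 0.587: g = -0.0039, g' = -0.971 → ψ₂ = 0.583
Converged at ψ₂ = 0.583.
  1: x = 0.409, y = 0.868
  2: x = 0.530, y = 0.122
  3: x = 0.061, y = 0.009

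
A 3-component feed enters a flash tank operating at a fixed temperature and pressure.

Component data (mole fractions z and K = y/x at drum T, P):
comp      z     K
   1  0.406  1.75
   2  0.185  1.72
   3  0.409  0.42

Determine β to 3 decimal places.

β = 0.467

Rachford–Rice: g(β) = Σ zᵢ(Kᵢ−1)/(1+β(Kᵢ−1)) = 0.
Feasibility: ΣzᵢKᵢ = 1.200, Σzᵢ/Kᵢ = 1.313 — both > 1, two phases present.
Iterate (Newton) starting at β = 0.43:
  β = 0.430: g = 0.0159, g' = -0.431 → β = 0.467
Converged at β = 0.467.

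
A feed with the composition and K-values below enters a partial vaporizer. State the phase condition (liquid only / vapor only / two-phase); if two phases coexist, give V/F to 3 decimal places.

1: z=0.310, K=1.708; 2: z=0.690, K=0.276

liquid only

ΣzᵢKᵢ = 0.720; Σzᵢ/Kᵢ = 2.681.
Since ΣzᵢKᵢ < 1 the mixture is below its bubble point — single liquid phase.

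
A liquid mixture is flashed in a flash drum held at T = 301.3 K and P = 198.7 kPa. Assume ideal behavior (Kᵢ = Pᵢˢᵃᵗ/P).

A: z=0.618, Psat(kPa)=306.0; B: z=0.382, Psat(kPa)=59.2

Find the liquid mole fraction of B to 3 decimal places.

Raoult's law: Kᵢ = Pᵢˢᵃᵗ/P = Pᵢˢᵃᵗ/198.7.
  K_A = 306.0/198.7 = 1.54001, K_B = 59.2/198.7 = 0.29794
Newton–Raphson from V/F = 0.39:
  V/F = 0.390: g = -0.0936, g' = -0.480 → V/F = 0.195
  V/F = 0.195: g = -0.0088, g' = -0.400 → V/F = 0.173
Converged at V/F = 0.173.
Compositions from xᵢ = zᵢ/(1+V/F(Kᵢ−1)), yᵢ = Kᵢxᵢ:
  A: x = 0.565, y = 0.870
  B: x = 0.435, y = 0.130

x_B = 0.435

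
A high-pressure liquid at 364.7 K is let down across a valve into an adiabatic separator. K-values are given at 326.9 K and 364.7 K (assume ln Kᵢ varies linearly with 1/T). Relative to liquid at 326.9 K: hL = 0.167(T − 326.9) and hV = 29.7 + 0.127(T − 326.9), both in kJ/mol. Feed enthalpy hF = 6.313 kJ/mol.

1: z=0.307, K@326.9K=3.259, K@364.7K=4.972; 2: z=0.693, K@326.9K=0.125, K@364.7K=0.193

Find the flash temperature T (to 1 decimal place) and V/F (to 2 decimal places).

T = 342.8 K, V/F = 0.13

Adiabatic flash: solve Rachford–Rice at each trial T, then check hF = ψ·hV(T) + (1−ψ)·hL(T).
  T = 326.9 K: K = (3.259, 0.125), RR gives ψ = 0.044, H_out = 1.309 kJ/mol
  T = 364.7 K: K = (4.972, 0.193), RR gives ψ = 0.206, H_out = 12.118 kJ/mol
  T = 345.8 K: K = (4.072, 0.157), RR gives ψ = 0.139, H_out = 7.170 kJ/mol
  T = 336.4 K: K = (3.657, 0.141), RR gives ψ = 0.096, H_out = 4.413 kJ/mol
  T = 341.1 K: K = (3.862, 0.149), RR gives ψ = 0.119, H_out = 5.824 kJ/mol
  T = 343.5 K: K = (3.968, 0.153), RR gives ψ = 0.129, H_out = 6.519 kJ/mol
Linear interpolation between T = 341.1 (H_out = 5.824) and T = 343.5 (H_out = 6.519) on hF = 6.313 gives T ≈ 342.8 K, at which ψ = 0.13.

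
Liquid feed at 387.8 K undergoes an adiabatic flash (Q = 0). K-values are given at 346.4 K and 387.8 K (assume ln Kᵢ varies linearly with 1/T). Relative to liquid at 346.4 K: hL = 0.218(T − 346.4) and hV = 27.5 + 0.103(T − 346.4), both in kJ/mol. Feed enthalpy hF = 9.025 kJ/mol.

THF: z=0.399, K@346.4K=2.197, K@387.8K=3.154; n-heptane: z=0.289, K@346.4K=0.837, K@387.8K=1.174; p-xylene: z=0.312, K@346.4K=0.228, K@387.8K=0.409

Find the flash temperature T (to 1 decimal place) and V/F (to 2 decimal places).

Adiabatic flash: solve Rachford–Rice at each trial T, then check hF = ψ·hV(T) + (1−ψ)·hL(T).
  T = 346.4 K: K = (2.197, 0.837, 0.228), RR gives ψ = 0.282, H_out = 7.746 kJ/mol
  T = 387.8 K: K = (3.154, 1.174, 0.409), RR gives ψ = 0.815, H_out = 27.564 kJ/mol
  T = 367.1 K: K = (2.659, 1.001, 0.310), RR gives ψ = 0.550, H_out = 18.321 kJ/mol
  T = 356.8 K: K = (2.425, 0.918, 0.267), RR gives ψ = 0.422, H_out = 13.355 kJ/mol
  T = 351.6 K: K = (2.310, 0.877, 0.247), RR gives ψ = 0.354, H_out = 10.647 kJ/mol
  T = 349.0 K: K = (2.253, 0.857, 0.237), RR gives ψ = 0.318, H_out = 9.224 kJ/mol
  T = 347.7 K: K = (2.225, 0.847, 0.233), RR gives ψ = 0.300, H_out = 8.493 kJ/mol
Linear interpolation between T = 347.7 (H_out = 8.493) and T = 349.0 (H_out = 9.224) on hF = 9.025 gives T ≈ 348.6 K, at which ψ = 0.31.

T = 348.6 K, V/F = 0.31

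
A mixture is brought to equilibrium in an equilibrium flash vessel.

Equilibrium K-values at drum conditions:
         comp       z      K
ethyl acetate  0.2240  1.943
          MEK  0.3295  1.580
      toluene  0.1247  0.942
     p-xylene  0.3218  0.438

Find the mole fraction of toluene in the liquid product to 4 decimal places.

Material balance + equilibrium reduce to Σ zᵢ(Kᵢ−1)/(1+V/F(Kᵢ−1)) = 0.
Check two-phase: ΣzᵢKᵢ = 1.2143 > 1 and Σzᵢ/Kᵢ = 1.1909 > 1, so g(0) = 0.2143 > 0 and g(1) = -0.1909 < 0.
Newton iteration, V/F⁰ = 0.43:
  V/F = 0.4300: g = 0.05735, g' = -0.3490 → V/F = 0.5943
  V/F = 0.5943: g = -0.00156, g' = -0.3727 → V/F = 0.5901
Converged at V/F = 0.5901.
Compositions from xᵢ = zᵢ/(1+V/F(Kᵢ−1)), yᵢ = Kᵢxᵢ:
  ethyl acetate: x = 0.1439, y = 0.2796
  MEK: x = 0.2455, y = 0.3879
  toluene: x = 0.1291, y = 0.1216
  p-xylene: x = 0.4815, y = 0.2109

x_toluene = 0.1291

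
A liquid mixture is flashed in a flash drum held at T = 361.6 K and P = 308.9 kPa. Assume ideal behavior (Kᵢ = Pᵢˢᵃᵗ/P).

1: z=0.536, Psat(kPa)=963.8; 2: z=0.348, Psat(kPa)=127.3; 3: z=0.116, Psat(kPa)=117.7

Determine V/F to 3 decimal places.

Raoult's law: Kᵢ = Pᵢˢᵃᵗ/P = Pᵢˢᵃᵗ/308.9.
  K_1 = 963.8/308.9 = 3.12010, K_2 = 127.3/308.9 = 0.41211, K_3 = 117.7/308.9 = 0.38103
Material balance + equilibrium reduce to Σ zᵢ(Kᵢ−1)/(1+V/F(Kᵢ−1)) = 0.
g(0) = ΣzᵢKᵢ − 1 = 0.860 and g(1) = 1 − Σzᵢ/Kᵢ = -0.321, so a root lies in (0, 1).
Iterate (Newton) starting at V/F = 0.5:
  V/F = 0.500: g = 0.1579, g' = -0.902 → V/F = 0.675
  V/F = 0.675: g = 0.0049, g' = -0.869 → V/F = 0.681
Converged at V/F = 0.681.

V/F = 0.681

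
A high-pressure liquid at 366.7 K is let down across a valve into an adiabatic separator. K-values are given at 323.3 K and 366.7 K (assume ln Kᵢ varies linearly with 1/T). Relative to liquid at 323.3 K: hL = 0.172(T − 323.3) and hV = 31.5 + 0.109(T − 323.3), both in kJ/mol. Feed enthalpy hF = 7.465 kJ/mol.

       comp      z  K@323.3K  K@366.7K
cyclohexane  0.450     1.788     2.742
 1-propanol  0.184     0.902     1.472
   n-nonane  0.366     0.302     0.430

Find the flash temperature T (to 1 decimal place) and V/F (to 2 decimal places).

Adiabatic flash: solve Rachford–Rice at each trial T, then check hF = ψ·hV(T) + (1−ψ)·hL(T).
  T = 323.3 K: K = (1.788, 0.902, 0.302), RR gives ψ = 0.180, H_out = 5.671 kJ/mol
  T = 366.7 K: K = (2.742, 1.472, 0.430), RR gives ψ = 0.811, H_out = 30.783 kJ/mol
  T = 345.0 K: K = (2.244, 1.170, 0.364), RR gives ψ = 0.556, H_out = 20.475 kJ/mol
  T = 334.1 K: K = (2.009, 1.031, 0.333), RR gives ψ = 0.393, H_out = 13.957 kJ/mol
  T = 328.7 K: K = (1.897, 0.965, 0.317), RR gives ψ = 0.295, H_out = 10.115 kJ/mol
  T = 326.0 K: K = (1.842, 0.933, 0.310), RR gives ψ = 0.240, H_out = 7.981 kJ/mol
  T = 324.6 K: K = (1.814, 0.917, 0.306), RR gives ψ = 0.210, H_out = 6.807 kJ/mol
Linear interpolation between T = 324.6 (H_out = 6.807) and T = 326.0 (H_out = 7.981) on hF = 7.465 gives T ≈ 325.4 K, at which ψ = 0.23.

T = 325.4 K, V/F = 0.23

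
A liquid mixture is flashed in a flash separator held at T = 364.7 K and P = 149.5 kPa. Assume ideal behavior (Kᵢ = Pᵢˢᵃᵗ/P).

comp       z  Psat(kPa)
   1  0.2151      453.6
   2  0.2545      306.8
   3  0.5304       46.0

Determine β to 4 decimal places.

β = 0.3130

Raoult's law: Kᵢ = Pᵢˢᵃᵗ/P = Pᵢˢᵃᵗ/149.5.
  K_1 = 453.6/149.5 = 3.034114, K_2 = 306.8/149.5 = 2.052174, K_3 = 46.0/149.5 = 0.307692
Rachford–Rice: g(β) = Σ zᵢ(Kᵢ−1)/(1+β(Kᵢ−1)) = 0.
g(0) = ΣzᵢKᵢ − 1 = 0.3381 and g(1) = 1 − Σzᵢ/Kᵢ = -0.9187, so a root lies in (0, 1).
Newton–Raphson from β = 0.5:
  β = 0.5000: g = -0.16921, g' = -0.9344 → β = 0.3189
  β = 0.3189: g = -0.00535, g' = -0.9041 → β = 0.3130
Converged at β = 0.3130.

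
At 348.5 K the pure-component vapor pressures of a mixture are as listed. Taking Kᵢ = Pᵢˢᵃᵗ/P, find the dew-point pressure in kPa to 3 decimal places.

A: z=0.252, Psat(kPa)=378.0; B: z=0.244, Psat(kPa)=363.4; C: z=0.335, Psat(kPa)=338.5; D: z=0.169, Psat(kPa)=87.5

Pdew = 234.786 kPa

At the dew point ψ → 1, so Σzᵢ/Kᵢ = 1 with Kᵢ = Pᵢˢᵃᵗ/P ⇒ 1/P = Σzᵢ/Pᵢˢᵃᵗ.
1/P = 0.252/378.0 + 0.244/363.4 + 0.335/338.5 + 0.169/87.5 = 0.004259 ⇒ P = 234.786 kPa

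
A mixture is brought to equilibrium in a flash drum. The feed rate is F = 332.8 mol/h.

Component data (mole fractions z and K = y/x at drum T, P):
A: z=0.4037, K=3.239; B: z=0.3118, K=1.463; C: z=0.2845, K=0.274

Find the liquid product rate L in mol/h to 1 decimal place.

Rachford–Rice: g(ψ) = Σ zᵢ(Kᵢ−1)/(1+ψ(Kᵢ−1)) = 0.
Check two-phase: ΣzᵢKᵢ = 1.8417 > 1 and Σzᵢ/Kᵢ = 1.3761 > 1, so g(0) = 0.8417 > 0 and g(1) = -0.3761 < 0.
Newton–Raphson from ψ = 0.5:
  ψ = 0.5000: g = 0.21944, g' = -0.8641 → ψ = 0.7539
  ψ = 0.7539: g = -0.01305, g' = -1.0487 → ψ = 0.7415
  ψ = 0.7415: g = -0.00014, g' = -1.0266 → ψ = 0.7414
Converged at ψ = 0.7414.
Then V = ψ·F = 0.7414·332.8 = 246.7 mol/h and L = F − V = 86.1 mol/h.

L = 86.1 mol/h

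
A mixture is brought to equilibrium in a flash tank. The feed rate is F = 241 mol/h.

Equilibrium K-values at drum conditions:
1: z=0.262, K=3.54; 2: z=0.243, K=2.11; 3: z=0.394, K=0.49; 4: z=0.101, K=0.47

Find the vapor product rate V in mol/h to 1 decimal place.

Material balance + equilibrium reduce to Σ zᵢ(Kᵢ−1)/(1+β(Kᵢ−1)) = 0.
Check two-phase: ΣzᵢKᵢ = 1.681 > 1 and Σzᵢ/Kᵢ = 1.208 > 1, so g(0) = 0.681 > 0 and g(1) = -0.208 < 0.
Iterate (Newton) starting at β = 0.5:
  β = 0.500: g = 0.1241, g' = -0.689 → β = 0.680
  β = 0.680: g = 0.0064, g' = -0.634 → β = 0.690
Converged at β = 0.690.
Then V = β·F = 0.6901·241 = 166.3 mol/h and L = F − V = 74.7 mol/h.

V = 166.3 mol/h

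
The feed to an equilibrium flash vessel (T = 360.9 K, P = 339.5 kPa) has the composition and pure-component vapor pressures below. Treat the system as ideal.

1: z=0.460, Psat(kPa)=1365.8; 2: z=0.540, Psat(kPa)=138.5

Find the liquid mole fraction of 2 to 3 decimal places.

Raoult's law: Kᵢ = Pᵢˢᵃᵗ/P = Pᵢˢᵃᵗ/339.5.
  K_1 = 1365.8/339.5 = 4.02297, K_2 = 138.5/339.5 = 0.40795
Material balance + equilibrium reduce to Σ zᵢ(Kᵢ−1)/(1+ψ(Kᵢ−1)) = 0.
g(0) = ΣzᵢKᵢ − 1 = 1.071 and g(1) = 1 − Σzᵢ/Kᵢ = -0.438, so a root lies in (0, 1).
Newton–Raphson from ψ = 0.5:
  ψ = 0.500: g = 0.0995, g' = -1.048 → ψ = 0.595
  ψ = 0.595: g = 0.0033, g' = -0.988 → ψ = 0.598
Converged at ψ = 0.598.
Compositions from xᵢ = zᵢ/(1+ψ(Kᵢ−1)), yᵢ = Kᵢxᵢ:
  1: x = 0.164, y = 0.659
  2: x = 0.836, y = 0.341

x_2 = 0.836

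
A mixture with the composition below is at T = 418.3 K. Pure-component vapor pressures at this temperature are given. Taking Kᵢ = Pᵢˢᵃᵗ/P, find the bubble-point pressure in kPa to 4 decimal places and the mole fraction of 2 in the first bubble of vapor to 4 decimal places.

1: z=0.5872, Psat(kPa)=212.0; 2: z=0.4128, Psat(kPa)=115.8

Pbub = 172.2886 kPa, y_2 = 0.2775

At the bubble point ψ → 0, so ΣzᵢKᵢ = 1 with Kᵢ = Pᵢˢᵃᵗ/P ⇒ P = ΣzᵢPᵢˢᵃᵗ.
P = 0.5872·212.0 + 0.4128·115.8 = 172.2886 kPa
yᵢ = zᵢPᵢˢᵃᵗ/P ⇒ y_2 = 0.4128·115.8/172.2886 = 0.2775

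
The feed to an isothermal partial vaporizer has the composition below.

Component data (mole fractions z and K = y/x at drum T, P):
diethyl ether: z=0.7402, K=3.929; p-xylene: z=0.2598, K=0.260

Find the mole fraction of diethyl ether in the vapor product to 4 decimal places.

Let ψ = V/F and solve Σ zᵢ(Kᵢ−1)/(1+ψ(Kᵢ−1)) = 0.
g(0) = ΣzᵢKᵢ − 1 = 1.9758 and g(1) = 1 − Σzᵢ/Kᵢ = -0.1876, so a root lies in (0, 1).
Binary case is linear: z₁(K₁−1)(1+ψ(K₂−1)) + z₂(K₂−1)(1+ψ(K₁−1)) = 0
⇒ ψ = [z₁(K₁−1)+z₂(K₂−1)] / [−(K₁−1)(K₂−1)] = 1.97579/2.16746 = 0.9116
Compositions from xᵢ = zᵢ/(1+ψ(Kᵢ−1)), yᵢ = Kᵢxᵢ:
  diethyl ether: x = 0.2017, y = 0.7924
  p-xylene: x = 0.7983, y = 0.2076

y_diethyl ether = 0.7924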